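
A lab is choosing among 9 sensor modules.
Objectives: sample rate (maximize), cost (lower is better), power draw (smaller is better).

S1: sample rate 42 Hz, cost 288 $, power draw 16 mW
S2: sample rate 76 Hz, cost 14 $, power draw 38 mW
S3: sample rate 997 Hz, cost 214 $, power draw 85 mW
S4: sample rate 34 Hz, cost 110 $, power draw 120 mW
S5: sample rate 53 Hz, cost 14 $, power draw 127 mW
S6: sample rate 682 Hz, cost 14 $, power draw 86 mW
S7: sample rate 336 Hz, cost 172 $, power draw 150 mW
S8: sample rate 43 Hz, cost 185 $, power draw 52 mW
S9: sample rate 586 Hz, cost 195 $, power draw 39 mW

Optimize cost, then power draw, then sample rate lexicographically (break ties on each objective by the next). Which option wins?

First minimize cost: best is 14, kept {S2, S5, S6}.
Then minimize power draw: best is 38, kept {S2}.

S2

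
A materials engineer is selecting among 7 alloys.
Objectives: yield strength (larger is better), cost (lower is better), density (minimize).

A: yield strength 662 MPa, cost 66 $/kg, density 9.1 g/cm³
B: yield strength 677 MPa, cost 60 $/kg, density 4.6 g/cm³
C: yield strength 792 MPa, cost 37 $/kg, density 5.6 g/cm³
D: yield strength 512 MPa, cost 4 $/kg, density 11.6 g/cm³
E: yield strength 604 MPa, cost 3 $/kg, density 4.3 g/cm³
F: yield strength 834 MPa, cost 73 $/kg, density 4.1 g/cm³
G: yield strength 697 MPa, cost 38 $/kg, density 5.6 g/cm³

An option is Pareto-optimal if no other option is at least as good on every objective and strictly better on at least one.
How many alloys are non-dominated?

4

A: dominated by B (yield strength 677≥662, cost 60≤66, density 4.6≤9.1).
B: not dominated.
C: not dominated.
D: dominated by E (yield strength 604≥512, cost 3≤4, density 4.3≤11.6).
E: not dominated (best cost).
F: not dominated (best yield strength).
G: dominated by C (yield strength 792≥697, cost 37≤38, density 5.6≤5.6).
Pareto-optimal: B, C, E, F → 4.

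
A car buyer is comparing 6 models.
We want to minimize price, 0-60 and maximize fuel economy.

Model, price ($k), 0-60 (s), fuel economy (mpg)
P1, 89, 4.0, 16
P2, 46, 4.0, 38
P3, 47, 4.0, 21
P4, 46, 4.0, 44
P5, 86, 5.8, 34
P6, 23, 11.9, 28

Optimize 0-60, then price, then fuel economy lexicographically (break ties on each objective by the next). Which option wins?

First minimize 0-60: best is 4.0, kept {P1, P2, P3, P4}.
Then minimize price: best is 46, kept {P2, P4}.
Then maximize fuel economy: best is 44, kept {P4}.

P4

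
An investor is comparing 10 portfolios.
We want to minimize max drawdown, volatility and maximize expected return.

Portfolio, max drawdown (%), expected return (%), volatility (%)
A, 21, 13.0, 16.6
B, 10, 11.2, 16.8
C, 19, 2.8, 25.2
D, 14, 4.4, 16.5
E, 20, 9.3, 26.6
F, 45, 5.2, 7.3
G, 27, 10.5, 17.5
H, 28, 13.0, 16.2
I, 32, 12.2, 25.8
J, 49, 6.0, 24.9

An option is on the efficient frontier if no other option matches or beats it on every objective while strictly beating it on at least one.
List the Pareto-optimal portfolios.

A: not dominated.
B: not dominated (best max drawdown).
C: dominated by B (max drawdown 10≤19, expected return 11.2≥2.8, volatility 16.8≤25.2).
D: not dominated.
E: dominated by B (max drawdown 10≤20, expected return 11.2≥9.3, volatility 16.8≤26.6).
F: not dominated (best volatility).
G: dominated by A (max drawdown 21≤27, expected return 13.0≥10.5, volatility 16.6≤17.5).
H: not dominated.
I: dominated by A (max drawdown 21≤32, expected return 13.0≥12.2, volatility 16.6≤25.8).
J: dominated by A (max drawdown 21≤49, expected return 13.0≥6.0, volatility 16.6≤24.9).

A, B, D, F, H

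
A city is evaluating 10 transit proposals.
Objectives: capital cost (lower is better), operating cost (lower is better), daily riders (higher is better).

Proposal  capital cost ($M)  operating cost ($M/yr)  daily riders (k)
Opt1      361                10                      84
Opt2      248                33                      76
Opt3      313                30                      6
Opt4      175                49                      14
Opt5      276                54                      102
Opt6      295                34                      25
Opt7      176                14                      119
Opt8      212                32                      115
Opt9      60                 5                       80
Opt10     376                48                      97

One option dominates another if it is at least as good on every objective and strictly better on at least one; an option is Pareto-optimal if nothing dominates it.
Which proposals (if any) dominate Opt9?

Opt1: worse on capital cost (361 vs 60).
Opt2: worse on capital cost (248 vs 60).
Opt3: worse on capital cost (313 vs 60).
Opt4: worse on capital cost (175 vs 60).
Opt5: worse on capital cost (276 vs 60).
Opt6: worse on capital cost (295 vs 60).
Opt7: worse on capital cost (176 vs 60).
Opt8: worse on capital cost (212 vs 60).
Opt10: worse on capital cost (376 vs 60).
No option dominates Opt9.

none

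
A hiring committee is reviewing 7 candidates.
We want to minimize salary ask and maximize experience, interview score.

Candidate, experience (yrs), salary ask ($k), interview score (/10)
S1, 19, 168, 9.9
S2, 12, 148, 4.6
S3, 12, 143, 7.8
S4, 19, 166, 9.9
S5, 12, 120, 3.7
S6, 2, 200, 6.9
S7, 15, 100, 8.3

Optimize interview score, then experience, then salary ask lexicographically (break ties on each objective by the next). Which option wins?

S4

First maximize interview score: best is 9.9, kept {S1, S4}.
Then maximize experience: best is 19, kept {S1, S4}.
Then minimize salary ask: best is 166, kept {S4}.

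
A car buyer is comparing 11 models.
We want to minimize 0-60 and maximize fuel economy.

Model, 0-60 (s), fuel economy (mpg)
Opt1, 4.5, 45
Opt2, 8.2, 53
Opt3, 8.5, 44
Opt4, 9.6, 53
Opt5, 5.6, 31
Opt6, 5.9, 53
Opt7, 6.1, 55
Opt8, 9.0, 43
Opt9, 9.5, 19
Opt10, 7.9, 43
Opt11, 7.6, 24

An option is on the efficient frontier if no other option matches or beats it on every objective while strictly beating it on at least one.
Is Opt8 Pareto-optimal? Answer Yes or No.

Opt1 vs Opt8: 0-60 4.5≤9.0, fuel economy 45≥43 — Opt1 is at least as good on every objective and strictly better on at least one, so Opt1 dominates Opt8.

No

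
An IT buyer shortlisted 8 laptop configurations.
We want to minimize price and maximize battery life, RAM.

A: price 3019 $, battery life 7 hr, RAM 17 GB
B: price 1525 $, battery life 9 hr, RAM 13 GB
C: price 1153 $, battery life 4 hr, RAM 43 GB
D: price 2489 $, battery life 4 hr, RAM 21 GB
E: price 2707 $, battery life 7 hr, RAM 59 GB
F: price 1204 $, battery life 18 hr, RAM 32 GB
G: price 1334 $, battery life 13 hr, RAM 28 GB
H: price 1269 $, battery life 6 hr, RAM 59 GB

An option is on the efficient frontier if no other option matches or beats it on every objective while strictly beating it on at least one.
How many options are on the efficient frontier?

A: dominated by E (price 2707≤3019, battery life 7≥7, RAM 59≥17).
B: dominated by F (price 1204≤1525, battery life 18≥9, RAM 32≥13).
C: not dominated (best price).
D: dominated by C (price 1153≤2489, battery life 4≥4, RAM 43≥21).
E: not dominated.
F: not dominated (best battery life).
G: dominated by F (price 1204≤1334, battery life 18≥13, RAM 32≥28).
H: not dominated.
Pareto-optimal: C, E, F, H → 4.

4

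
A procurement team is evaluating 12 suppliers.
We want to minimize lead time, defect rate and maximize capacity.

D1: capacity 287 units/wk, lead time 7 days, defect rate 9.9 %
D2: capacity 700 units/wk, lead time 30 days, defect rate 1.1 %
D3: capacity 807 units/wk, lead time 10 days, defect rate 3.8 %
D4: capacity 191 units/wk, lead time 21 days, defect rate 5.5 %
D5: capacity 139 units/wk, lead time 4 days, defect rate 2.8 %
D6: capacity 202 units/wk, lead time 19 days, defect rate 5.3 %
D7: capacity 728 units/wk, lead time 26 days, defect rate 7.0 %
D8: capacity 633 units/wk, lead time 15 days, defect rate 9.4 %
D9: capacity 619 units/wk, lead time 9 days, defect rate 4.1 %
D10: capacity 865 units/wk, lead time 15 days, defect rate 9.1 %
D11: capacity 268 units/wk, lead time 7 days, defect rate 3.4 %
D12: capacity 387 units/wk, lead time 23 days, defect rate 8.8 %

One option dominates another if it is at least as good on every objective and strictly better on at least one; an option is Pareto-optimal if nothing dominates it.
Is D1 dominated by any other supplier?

D2: worse on lead time (30 vs 7).
D3: worse on lead time (10 vs 7).
D4: worse on capacity (191 vs 287).
D5: worse on capacity (139 vs 287).
D6: worse on capacity (202 vs 287).
D7: worse on lead time (26 vs 7).
D8: worse on lead time (15 vs 7).
D9: worse on lead time (9 vs 7).
D10: worse on lead time (15 vs 7).
D11: worse on capacity (268 vs 287).
D12: worse on lead time (23 vs 7).
No option is at least as good as D1 on every objective and strictly better on one.

No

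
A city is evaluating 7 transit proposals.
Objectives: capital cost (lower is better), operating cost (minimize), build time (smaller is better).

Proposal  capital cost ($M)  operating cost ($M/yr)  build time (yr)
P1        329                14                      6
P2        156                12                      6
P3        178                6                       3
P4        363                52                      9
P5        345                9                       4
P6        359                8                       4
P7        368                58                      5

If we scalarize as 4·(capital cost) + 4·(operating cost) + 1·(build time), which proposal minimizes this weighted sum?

P1: 4·329 + 4·14 + 1·6 = 1378
P2: 4·156 + 4·12 + 1·6 = 678
P3: 4·178 + 4·6 + 1·3 = 739
P4: 4·363 + 4·52 + 1·9 = 1669
P5: 4·345 + 4·9 + 1·4 = 1420
P6: 4·359 + 4·8 + 1·4 = 1472
P7: 4·368 + 4·58 + 1·5 = 1709
Lowest: P2 at 678.

P2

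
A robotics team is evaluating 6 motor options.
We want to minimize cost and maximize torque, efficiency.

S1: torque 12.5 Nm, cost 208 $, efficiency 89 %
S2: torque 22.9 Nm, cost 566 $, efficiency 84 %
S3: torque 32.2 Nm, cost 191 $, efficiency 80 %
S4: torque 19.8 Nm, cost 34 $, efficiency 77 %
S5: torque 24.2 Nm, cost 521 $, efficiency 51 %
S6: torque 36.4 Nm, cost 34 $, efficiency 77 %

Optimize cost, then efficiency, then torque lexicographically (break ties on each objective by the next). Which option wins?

S6

First minimize cost: best is 34, kept {S4, S6}.
Then maximize efficiency: best is 77, kept {S4, S6}.
Then maximize torque: best is 36.4, kept {S6}.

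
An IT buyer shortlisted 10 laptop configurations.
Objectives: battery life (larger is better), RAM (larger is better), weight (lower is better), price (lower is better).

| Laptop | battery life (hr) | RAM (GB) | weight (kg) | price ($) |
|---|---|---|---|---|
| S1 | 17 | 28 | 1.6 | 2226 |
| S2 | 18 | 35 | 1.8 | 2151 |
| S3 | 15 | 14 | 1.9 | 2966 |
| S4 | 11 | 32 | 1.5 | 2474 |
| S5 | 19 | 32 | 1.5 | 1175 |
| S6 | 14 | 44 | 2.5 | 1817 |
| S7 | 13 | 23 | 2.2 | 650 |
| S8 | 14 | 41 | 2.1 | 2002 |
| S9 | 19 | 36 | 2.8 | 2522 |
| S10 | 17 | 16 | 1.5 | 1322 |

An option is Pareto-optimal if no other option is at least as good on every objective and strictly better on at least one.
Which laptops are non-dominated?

S2, S5, S6, S7, S8, S9

S1: dominated by S5 (battery life 19≥17, RAM 32≥28, weight 1.5≤1.6, price 1175≤2226).
S2: not dominated.
S3: dominated by S1 (battery life 17≥15, RAM 28≥14, weight 1.6≤1.9, price 2226≤2966).
S4: dominated by S5 (battery life 19≥11, RAM 32≥32, weight 1.5≤1.5, price 1175≤2474).
S5: not dominated.
S6: not dominated (best RAM).
S7: not dominated (best price).
S8: not dominated.
S9: not dominated.
S10: dominated by S5 (battery life 19≥17, RAM 32≥16, weight 1.5≤1.5, price 1175≤1322).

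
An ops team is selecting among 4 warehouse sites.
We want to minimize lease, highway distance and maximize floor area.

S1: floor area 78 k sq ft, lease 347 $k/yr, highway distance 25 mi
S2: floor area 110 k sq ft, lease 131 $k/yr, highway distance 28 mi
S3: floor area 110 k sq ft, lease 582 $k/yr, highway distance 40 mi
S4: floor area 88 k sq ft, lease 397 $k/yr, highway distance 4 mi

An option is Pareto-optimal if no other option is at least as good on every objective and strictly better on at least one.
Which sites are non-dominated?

S1, S2, S4

S1: not dominated.
S2: not dominated (best lease).
S3: dominated by S2 (floor area 110≥110, lease 131≤582, highway distance 28≤40).
S4: not dominated (best highway distance).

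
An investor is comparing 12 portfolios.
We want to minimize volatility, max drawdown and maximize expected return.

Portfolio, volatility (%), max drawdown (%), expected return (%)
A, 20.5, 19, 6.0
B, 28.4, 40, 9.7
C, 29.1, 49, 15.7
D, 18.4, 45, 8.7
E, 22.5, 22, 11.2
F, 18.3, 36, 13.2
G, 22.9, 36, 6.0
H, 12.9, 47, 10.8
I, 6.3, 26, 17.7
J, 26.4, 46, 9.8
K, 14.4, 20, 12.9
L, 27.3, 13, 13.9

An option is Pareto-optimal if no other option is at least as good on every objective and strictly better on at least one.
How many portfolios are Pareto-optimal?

4

A: not dominated.
B: dominated by E (volatility 22.5≤28.4, max drawdown 22≤40, expected return 11.2≥9.7).
C: dominated by I (volatility 6.3≤29.1, max drawdown 26≤49, expected return 17.7≥15.7).
D: dominated by F (volatility 18.3≤18.4, max drawdown 36≤45, expected return 13.2≥8.7).
E: dominated by K (volatility 14.4≤22.5, max drawdown 20≤22, expected return 12.9≥11.2).
F: dominated by I (volatility 6.3≤18.3, max drawdown 26≤36, expected return 17.7≥13.2).
G: dominated by A (volatility 20.5≤22.9, max drawdown 19≤36, expected return 6.0≥6.0).
H: dominated by I (volatility 6.3≤12.9, max drawdown 26≤47, expected return 17.7≥10.8).
I: not dominated (best volatility).
J: dominated by E (volatility 22.5≤26.4, max drawdown 22≤46, expected return 11.2≥9.8).
K: not dominated.
L: not dominated (best max drawdown).
Pareto-optimal: A, I, K, L → 4.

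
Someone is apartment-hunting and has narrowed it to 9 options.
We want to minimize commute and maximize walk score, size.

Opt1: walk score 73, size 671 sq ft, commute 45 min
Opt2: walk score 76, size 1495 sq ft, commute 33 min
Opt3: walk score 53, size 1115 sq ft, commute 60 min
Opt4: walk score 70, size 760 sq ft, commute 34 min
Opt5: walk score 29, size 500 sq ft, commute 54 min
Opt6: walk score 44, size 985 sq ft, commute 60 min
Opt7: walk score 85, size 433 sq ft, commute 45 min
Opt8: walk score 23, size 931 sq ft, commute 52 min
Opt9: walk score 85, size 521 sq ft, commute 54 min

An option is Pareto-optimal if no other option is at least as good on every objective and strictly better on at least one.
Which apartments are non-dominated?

Opt1: dominated by Opt2 (walk score 76≥73, size 1495≥671, commute 33≤45).
Opt2: not dominated (best size).
Opt3: dominated by Opt2 (walk score 76≥53, size 1495≥1115, commute 33≤60).
Opt4: dominated by Opt2 (walk score 76≥70, size 1495≥760, commute 33≤34).
Opt5: dominated by Opt1 (walk score 73≥29, size 671≥500, commute 45≤54).
Opt6: dominated by Opt2 (walk score 76≥44, size 1495≥985, commute 33≤60).
Opt7: not dominated.
Opt8: dominated by Opt2 (walk score 76≥23, size 1495≥931, commute 33≤52).
Opt9: not dominated.

Opt2, Opt7, Opt9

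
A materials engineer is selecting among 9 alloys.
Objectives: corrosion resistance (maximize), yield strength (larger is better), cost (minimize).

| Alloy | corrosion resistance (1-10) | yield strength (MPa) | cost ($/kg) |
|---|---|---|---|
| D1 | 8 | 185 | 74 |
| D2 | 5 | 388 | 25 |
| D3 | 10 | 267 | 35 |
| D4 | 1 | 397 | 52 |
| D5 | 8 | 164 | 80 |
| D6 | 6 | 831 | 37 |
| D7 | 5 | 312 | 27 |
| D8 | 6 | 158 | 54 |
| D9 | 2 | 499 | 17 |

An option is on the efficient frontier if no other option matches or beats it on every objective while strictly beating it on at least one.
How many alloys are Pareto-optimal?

D1: dominated by D3 (corrosion resistance 10≥8, yield strength 267≥185, cost 35≤74).
D2: not dominated.
D3: not dominated (best corrosion resistance).
D4: dominated by D6 (corrosion resistance 6≥1, yield strength 831≥397, cost 37≤52).
D5: dominated by D1 (corrosion resistance 8≥8, yield strength 185≥164, cost 74≤80).
D6: not dominated (best yield strength).
D7: dominated by D2 (corrosion resistance 5≥5, yield strength 388≥312, cost 25≤27).
D8: dominated by D3 (corrosion resistance 10≥6, yield strength 267≥158, cost 35≤54).
D9: not dominated (best cost).
Pareto-optimal: D2, D3, D6, D9 → 4.

4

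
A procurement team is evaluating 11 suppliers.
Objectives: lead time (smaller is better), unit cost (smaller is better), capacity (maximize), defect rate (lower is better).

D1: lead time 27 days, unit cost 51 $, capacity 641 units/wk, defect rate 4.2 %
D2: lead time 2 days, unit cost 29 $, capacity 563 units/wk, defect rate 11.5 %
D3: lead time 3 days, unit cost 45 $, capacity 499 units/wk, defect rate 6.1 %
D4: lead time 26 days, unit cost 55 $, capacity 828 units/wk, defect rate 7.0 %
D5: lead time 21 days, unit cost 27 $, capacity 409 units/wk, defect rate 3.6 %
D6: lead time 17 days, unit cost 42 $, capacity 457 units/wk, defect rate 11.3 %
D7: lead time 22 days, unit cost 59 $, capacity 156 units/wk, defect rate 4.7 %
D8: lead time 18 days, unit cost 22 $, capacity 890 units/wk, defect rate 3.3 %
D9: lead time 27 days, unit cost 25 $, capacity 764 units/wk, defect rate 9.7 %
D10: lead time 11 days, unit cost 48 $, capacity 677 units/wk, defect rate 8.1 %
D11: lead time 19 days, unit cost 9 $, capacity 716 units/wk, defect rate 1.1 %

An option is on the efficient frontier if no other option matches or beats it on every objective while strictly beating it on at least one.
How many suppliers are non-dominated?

6

D1: dominated by D8 (lead time 18≤27, unit cost 22≤51, capacity 890≥641, defect rate 3.3≤4.2).
D2: not dominated (best lead time).
D3: not dominated.
D4: dominated by D8 (lead time 18≤26, unit cost 22≤55, capacity 890≥828, defect rate 3.3≤7.0).
D5: dominated by D8 (lead time 18≤21, unit cost 22≤27, capacity 890≥409, defect rate 3.3≤3.6).
D6: not dominated.
D7: dominated by D5 (lead time 21≤22, unit cost 27≤59, capacity 409≥156, defect rate 3.6≤4.7).
D8: not dominated (best capacity).
D9: dominated by D8 (lead time 18≤27, unit cost 22≤25, capacity 890≥764, defect rate 3.3≤9.7).
D10: not dominated.
D11: not dominated (best unit cost).
Pareto-optimal: D2, D3, D6, D8, D10, D11 → 6.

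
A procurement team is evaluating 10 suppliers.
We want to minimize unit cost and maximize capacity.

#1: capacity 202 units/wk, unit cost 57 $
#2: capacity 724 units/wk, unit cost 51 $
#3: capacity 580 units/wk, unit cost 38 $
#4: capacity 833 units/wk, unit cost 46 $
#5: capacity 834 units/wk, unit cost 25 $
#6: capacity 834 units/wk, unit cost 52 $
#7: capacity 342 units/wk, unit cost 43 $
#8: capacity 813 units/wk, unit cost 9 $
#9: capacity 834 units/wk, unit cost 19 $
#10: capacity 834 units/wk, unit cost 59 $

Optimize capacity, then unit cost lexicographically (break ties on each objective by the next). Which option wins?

First maximize capacity: best is 834, kept {#5, #6, #9, #10}.
Then minimize unit cost: best is 19, kept {#9}.

#9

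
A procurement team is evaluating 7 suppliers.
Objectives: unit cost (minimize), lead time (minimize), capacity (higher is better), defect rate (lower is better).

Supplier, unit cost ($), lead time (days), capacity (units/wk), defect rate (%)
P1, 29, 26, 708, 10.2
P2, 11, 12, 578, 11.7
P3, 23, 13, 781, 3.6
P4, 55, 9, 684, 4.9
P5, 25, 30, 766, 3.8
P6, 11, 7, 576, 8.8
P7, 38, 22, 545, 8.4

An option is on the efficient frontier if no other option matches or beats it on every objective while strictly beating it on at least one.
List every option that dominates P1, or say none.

P3: unit cost 23≤29, lead time 13≤26, capacity 781≥708, defect rate 3.6≤10.2 — dominates P1.
Others (P2, P4, P5, P6, P7) are each worse than P1 on at least one objective.

P3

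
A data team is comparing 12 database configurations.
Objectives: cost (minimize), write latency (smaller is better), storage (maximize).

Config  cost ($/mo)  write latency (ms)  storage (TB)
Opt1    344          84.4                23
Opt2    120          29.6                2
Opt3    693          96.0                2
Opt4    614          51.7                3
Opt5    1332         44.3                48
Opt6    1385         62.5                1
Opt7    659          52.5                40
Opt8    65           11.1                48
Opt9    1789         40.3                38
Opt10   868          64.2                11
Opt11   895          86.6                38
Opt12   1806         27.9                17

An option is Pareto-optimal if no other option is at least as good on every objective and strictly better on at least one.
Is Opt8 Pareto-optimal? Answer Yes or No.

Yes

Opt1: worse on cost (344 vs 65).
Opt2: worse on cost (120 vs 65).
Opt3: worse on cost (693 vs 65).
Opt4: worse on cost (614 vs 65).
Opt5: worse on cost (1332 vs 65).
Opt6: worse on cost (1385 vs 65).
Opt7: worse on cost (659 vs 65).
Opt9: worse on cost (1789 vs 65).
Opt10: worse on cost (868 vs 65).
Opt11: worse on cost (895 vs 65).
Opt12: worse on cost (1806 vs 65).
No option is at least as good as Opt8 on every objective and strictly better on one.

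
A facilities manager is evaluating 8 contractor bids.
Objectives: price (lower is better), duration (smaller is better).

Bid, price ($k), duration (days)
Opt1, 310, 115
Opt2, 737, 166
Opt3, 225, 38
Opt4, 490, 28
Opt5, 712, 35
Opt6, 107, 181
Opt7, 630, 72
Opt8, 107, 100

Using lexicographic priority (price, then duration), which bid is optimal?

Opt8

First minimize price: best is 107, kept {Opt6, Opt8}.
Then minimize duration: best is 100, kept {Opt8}.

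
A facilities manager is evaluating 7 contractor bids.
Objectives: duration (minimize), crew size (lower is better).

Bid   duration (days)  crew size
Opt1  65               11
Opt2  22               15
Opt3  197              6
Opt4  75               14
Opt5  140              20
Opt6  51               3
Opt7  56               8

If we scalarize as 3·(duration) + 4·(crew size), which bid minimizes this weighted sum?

Opt1: 3·65 + 4·11 = 239
Opt2: 3·22 + 4·15 = 126
Opt3: 3·197 + 4·6 = 615
Opt4: 3·75 + 4·14 = 281
Opt5: 3·140 + 4·20 = 500
Opt6: 3·51 + 4·3 = 165
Opt7: 3·56 + 4·8 = 200
Lowest: Opt2 at 126.

Opt2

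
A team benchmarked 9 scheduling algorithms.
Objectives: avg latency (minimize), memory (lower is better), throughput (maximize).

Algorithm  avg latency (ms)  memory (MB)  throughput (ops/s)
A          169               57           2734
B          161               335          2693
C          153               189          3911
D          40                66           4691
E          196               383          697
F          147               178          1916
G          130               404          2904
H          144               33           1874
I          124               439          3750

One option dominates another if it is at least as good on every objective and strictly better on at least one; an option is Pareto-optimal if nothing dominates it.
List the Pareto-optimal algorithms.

A: not dominated.
B: dominated by C (avg latency 153≤161, memory 189≤335, throughput 3911≥2693).
C: dominated by D (avg latency 40≤153, memory 66≤189, throughput 4691≥3911).
D: not dominated (best avg latency).
E: dominated by A (avg latency 169≤196, memory 57≤383, throughput 2734≥697).
F: dominated by D (avg latency 40≤147, memory 66≤178, throughput 4691≥1916).
G: dominated by D (avg latency 40≤130, memory 66≤404, throughput 4691≥2904).
H: not dominated (best memory).
I: dominated by D (avg latency 40≤124, memory 66≤439, throughput 4691≥3750).

A, D, H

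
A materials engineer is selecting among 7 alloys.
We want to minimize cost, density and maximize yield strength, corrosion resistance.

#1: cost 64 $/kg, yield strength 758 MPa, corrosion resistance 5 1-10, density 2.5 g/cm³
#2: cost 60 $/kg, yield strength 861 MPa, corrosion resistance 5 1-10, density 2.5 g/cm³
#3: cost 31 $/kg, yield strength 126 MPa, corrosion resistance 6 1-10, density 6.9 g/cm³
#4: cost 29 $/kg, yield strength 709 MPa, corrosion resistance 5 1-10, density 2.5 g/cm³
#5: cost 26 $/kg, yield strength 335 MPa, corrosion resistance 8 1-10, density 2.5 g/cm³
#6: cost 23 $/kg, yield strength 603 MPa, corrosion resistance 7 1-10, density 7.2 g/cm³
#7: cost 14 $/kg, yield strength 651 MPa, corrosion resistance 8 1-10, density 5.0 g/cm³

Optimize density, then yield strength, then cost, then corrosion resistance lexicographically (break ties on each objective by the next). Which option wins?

#2

First minimize density: best is 2.5, kept {#1, #2, #4, #5}.
Then maximize yield strength: best is 861, kept {#2}.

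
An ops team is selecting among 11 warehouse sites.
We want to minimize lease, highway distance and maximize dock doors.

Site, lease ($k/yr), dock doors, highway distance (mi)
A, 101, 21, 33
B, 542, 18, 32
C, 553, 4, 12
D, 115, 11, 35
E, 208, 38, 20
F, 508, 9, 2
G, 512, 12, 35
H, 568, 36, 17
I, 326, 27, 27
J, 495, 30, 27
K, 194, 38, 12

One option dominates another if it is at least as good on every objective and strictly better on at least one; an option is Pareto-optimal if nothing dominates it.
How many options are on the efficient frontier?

3

A: not dominated (best lease).
B: dominated by E (lease 208≤542, dock doors 38≥18, highway distance 20≤32).
C: dominated by F (lease 508≤553, dock doors 9≥4, highway distance 2≤12).
D: dominated by A (lease 101≤115, dock doors 21≥11, highway distance 33≤35).
E: dominated by K (lease 194≤208, dock doors 38≥38, highway distance 12≤20).
F: not dominated (best highway distance).
G: dominated by A (lease 101≤512, dock doors 21≥12, highway distance 33≤35).
H: dominated by K (lease 194≤568, dock doors 38≥36, highway distance 12≤17).
I: dominated by E (lease 208≤326, dock doors 38≥27, highway distance 20≤27).
J: dominated by E (lease 208≤495, dock doors 38≥30, highway distance 20≤27).
K: not dominated.
Pareto-optimal: A, F, K → 3.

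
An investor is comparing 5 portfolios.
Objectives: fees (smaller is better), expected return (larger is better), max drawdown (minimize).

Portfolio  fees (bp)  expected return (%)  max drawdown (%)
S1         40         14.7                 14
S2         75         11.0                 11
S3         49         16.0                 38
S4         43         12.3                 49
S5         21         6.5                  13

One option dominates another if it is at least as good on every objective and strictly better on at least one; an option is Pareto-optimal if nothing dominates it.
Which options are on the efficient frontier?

S1: not dominated.
S2: not dominated (best max drawdown).
S3: not dominated (best expected return).
S4: dominated by S1 (fees 40≤43, expected return 14.7≥12.3, max drawdown 14≤49).
S5: not dominated (best fees).

S1, S2, S3, S5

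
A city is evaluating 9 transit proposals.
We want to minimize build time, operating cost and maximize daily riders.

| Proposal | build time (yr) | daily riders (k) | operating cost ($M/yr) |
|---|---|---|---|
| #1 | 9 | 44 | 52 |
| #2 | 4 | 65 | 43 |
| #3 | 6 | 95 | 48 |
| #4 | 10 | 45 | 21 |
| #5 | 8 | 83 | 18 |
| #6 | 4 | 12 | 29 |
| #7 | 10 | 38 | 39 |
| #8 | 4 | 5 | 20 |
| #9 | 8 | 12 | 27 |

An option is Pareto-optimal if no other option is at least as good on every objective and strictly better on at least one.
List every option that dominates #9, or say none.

#5

#5: build time 8≤8, daily riders 83≥12, operating cost 18≤27 — dominates #9.
Others (#1, #2, #3, #4, #6, #7, #8) are each worse than #9 on at least one objective.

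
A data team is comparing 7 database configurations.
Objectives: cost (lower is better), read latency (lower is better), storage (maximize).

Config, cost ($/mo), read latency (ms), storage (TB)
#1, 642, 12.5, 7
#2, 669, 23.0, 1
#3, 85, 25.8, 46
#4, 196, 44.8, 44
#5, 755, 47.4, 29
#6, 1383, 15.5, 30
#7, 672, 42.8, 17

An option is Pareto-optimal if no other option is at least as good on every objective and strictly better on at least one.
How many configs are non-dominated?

#1: not dominated (best read latency).
#2: dominated by #1 (cost 642≤669, read latency 12.5≤23.0, storage 7≥1).
#3: not dominated (best cost).
#4: dominated by #3 (cost 85≤196, read latency 25.8≤44.8, storage 46≥44).
#5: dominated by #3 (cost 85≤755, read latency 25.8≤47.4, storage 46≥29).
#6: not dominated.
#7: dominated by #3 (cost 85≤672, read latency 25.8≤42.8, storage 46≥17).
Pareto-optimal: #1, #3, #6 → 3.

3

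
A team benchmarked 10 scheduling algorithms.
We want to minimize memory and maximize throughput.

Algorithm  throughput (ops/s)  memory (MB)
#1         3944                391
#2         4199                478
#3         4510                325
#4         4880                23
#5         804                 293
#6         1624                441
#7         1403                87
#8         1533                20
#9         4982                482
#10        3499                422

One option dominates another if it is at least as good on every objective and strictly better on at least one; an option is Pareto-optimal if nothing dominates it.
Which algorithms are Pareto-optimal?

#1: dominated by #3 (throughput 4510≥3944, memory 325≤391).
#2: dominated by #3 (throughput 4510≥4199, memory 325≤478).
#3: dominated by #4 (throughput 4880≥4510, memory 23≤325).
#4: not dominated.
#5: dominated by #4 (throughput 4880≥804, memory 23≤293).
#6: dominated by #1 (throughput 3944≥1624, memory 391≤441).
#7: dominated by #4 (throughput 4880≥1403, memory 23≤87).
#8: not dominated (best memory).
#9: not dominated (best throughput).
#10: dominated by #1 (throughput 3944≥3499, memory 391≤422).

#4, #8, #9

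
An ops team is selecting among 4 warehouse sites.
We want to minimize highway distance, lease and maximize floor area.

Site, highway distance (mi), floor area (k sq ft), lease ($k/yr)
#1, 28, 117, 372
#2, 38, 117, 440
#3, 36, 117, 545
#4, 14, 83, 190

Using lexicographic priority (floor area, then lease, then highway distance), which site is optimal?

First maximize floor area: best is 117, kept {#1, #2, #3}.
Then minimize lease: best is 372, kept {#1}.

#1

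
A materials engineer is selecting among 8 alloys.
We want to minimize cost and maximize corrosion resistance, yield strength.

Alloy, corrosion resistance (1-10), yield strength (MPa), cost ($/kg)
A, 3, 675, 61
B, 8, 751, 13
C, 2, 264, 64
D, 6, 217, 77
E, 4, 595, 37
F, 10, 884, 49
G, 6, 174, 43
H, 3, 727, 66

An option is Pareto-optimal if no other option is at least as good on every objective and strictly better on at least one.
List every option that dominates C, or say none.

A: corrosion resistance 3≥2, yield strength 675≥264, cost 61≤64 — dominates C.
B: corrosion resistance 8≥2, yield strength 751≥264, cost 13≤64 — dominates C.
E: corrosion resistance 4≥2, yield strength 595≥264, cost 37≤64 — dominates C.
F: corrosion resistance 10≥2, yield strength 884≥264, cost 49≤64 — dominates C.
Others (D, G, H) are each worse than C on at least one objective.

A, B, E, F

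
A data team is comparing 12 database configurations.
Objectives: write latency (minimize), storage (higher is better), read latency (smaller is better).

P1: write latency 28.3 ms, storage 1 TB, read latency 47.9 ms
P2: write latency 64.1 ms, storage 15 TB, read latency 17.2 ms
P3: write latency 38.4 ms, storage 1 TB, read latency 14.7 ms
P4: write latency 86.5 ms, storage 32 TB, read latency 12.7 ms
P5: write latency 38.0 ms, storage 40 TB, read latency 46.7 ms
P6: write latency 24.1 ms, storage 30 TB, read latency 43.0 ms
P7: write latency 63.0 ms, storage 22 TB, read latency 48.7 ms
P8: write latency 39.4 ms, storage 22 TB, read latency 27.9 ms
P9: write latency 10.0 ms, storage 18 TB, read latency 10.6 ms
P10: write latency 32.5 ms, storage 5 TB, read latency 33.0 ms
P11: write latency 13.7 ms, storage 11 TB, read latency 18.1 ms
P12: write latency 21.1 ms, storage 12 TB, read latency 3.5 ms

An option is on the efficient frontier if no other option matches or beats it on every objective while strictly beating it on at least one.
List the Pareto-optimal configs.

P4, P5, P6, P8, P9, P12

P1: dominated by P6 (write latency 24.1≤28.3, storage 30≥1, read latency 43.0≤47.9).
P2: dominated by P9 (write latency 10.0≤64.1, storage 18≥15, read latency 10.6≤17.2).
P3: dominated by P9 (write latency 10.0≤38.4, storage 18≥1, read latency 10.6≤14.7).
P4: not dominated.
P5: not dominated (best storage).
P6: not dominated.
P7: dominated by P5 (write latency 38.0≤63.0, storage 40≥22, read latency 46.7≤48.7).
P8: not dominated.
P9: not dominated (best write latency).
P10: dominated by P9 (write latency 10.0≤32.5, storage 18≥5, read latency 10.6≤33.0).
P11: dominated by P9 (write latency 10.0≤13.7, storage 18≥11, read latency 10.6≤18.1).
P12: not dominated (best read latency).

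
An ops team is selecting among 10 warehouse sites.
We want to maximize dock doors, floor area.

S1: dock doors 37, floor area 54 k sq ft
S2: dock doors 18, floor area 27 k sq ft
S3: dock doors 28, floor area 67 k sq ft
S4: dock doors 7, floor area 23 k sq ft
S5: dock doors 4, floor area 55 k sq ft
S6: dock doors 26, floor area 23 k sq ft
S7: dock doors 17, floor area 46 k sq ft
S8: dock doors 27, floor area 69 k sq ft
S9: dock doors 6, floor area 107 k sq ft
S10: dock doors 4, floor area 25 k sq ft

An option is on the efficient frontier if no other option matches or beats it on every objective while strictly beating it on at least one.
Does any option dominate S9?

No

S1: worse on floor area (54 vs 107).
S2: worse on floor area (27 vs 107).
S3: worse on floor area (67 vs 107).
S4: worse on floor area (23 vs 107).
S5: worse on dock doors (4 vs 6).
S6: worse on floor area (23 vs 107).
S7: worse on floor area (46 vs 107).
S8: worse on floor area (69 vs 107).
S10: worse on dock doors (4 vs 6).
No option is at least as good as S9 on every objective and strictly better on one.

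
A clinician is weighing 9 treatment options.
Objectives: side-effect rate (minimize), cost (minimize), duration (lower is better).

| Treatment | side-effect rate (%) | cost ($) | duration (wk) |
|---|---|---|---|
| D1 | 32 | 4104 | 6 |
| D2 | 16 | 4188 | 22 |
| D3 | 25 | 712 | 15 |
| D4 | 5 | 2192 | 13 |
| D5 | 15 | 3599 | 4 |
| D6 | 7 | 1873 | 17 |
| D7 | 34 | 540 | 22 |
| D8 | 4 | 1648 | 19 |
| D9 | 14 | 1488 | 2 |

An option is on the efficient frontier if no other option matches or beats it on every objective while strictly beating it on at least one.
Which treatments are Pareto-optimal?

D3, D4, D6, D7, D8, D9

D1: dominated by D5 (side-effect rate 15≤32, cost 3599≤4104, duration 4≤6).
D2: dominated by D4 (side-effect rate 5≤16, cost 2192≤4188, duration 13≤22).
D3: not dominated.
D4: not dominated.
D5: dominated by D9 (side-effect rate 14≤15, cost 1488≤3599, duration 2≤4).
D6: not dominated.
D7: not dominated (best cost).
D8: not dominated (best side-effect rate).
D9: not dominated (best duration).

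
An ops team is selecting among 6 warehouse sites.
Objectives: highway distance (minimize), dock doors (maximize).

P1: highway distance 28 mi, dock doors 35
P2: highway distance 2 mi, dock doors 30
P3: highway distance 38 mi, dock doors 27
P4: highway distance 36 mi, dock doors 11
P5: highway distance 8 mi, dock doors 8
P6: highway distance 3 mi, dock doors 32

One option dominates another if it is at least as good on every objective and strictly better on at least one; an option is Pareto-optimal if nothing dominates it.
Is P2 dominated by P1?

P1 vs P2: P1 is worse on highway distance (28 vs 2), so it does not dominate P2.

No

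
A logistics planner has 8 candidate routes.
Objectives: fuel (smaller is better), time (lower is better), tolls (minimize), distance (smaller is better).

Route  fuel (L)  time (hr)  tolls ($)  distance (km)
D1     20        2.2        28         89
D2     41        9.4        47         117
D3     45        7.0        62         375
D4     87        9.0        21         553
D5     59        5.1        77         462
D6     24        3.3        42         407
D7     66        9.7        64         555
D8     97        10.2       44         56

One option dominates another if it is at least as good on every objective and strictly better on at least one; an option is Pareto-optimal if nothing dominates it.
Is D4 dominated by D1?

D1 vs D4: D1 is worse on tolls (28 vs 21), so it does not dominate D4.

No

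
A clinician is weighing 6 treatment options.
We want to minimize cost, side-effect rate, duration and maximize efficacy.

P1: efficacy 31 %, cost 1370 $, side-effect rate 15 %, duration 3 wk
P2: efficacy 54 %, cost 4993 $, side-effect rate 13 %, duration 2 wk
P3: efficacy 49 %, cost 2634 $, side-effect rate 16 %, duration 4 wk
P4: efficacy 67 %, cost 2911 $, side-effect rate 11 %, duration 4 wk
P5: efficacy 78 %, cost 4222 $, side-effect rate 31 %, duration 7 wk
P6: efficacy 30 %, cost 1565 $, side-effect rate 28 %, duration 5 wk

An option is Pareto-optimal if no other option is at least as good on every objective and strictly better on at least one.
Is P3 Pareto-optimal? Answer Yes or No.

Yes

P1: worse on efficacy (31 vs 49).
P2: worse on cost (4993 vs 2634).
P4: worse on cost (2911 vs 2634).
P5: worse on cost (4222 vs 2634).
P6: worse on efficacy (30 vs 49).
No option is at least as good as P3 on every objective and strictly better on one.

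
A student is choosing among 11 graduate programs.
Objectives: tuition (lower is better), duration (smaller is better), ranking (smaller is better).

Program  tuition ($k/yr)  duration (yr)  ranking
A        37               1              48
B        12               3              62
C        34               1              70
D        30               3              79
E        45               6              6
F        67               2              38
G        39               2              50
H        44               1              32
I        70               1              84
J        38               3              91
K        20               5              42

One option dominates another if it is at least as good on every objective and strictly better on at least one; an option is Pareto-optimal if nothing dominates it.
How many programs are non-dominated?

6

A: not dominated.
B: not dominated (best tuition).
C: not dominated.
D: dominated by B (tuition 12≤30, duration 3≤3, ranking 62≤79).
E: not dominated (best ranking).
F: dominated by H (tuition 44≤67, duration 1≤2, ranking 32≤38).
G: dominated by A (tuition 37≤39, duration 1≤2, ranking 48≤50).
H: not dominated.
I: dominated by A (tuition 37≤70, duration 1≤1, ranking 48≤84).
J: dominated by A (tuition 37≤38, duration 1≤3, ranking 48≤91).
K: not dominated.
Pareto-optimal: A, B, C, E, H, K → 6.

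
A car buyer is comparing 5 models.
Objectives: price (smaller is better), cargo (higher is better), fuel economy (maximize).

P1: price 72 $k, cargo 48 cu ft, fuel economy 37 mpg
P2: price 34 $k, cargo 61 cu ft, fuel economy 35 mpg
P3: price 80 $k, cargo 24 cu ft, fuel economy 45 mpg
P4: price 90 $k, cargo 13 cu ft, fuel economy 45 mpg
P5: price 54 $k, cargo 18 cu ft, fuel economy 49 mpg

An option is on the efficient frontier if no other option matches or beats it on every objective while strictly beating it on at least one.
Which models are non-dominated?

P1: not dominated.
P2: not dominated (best price).
P3: not dominated.
P4: dominated by P3 (price 80≤90, cargo 24≥13, fuel economy 45≥45).
P5: not dominated (best fuel economy).

P1, P2, P3, P5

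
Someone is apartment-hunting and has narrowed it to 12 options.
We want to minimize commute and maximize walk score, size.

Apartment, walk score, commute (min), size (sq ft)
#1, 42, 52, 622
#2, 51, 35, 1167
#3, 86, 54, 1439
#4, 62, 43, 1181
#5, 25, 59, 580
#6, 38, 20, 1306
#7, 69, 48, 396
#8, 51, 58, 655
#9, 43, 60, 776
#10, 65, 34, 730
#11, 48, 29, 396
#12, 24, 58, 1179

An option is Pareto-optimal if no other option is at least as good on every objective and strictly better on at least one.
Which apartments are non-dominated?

#1: dominated by #2 (walk score 51≥42, commute 35≤52, size 1167≥622).
#2: not dominated.
#3: not dominated (best walk score).
#4: not dominated.
#5: dominated by #1 (walk score 42≥25, commute 52≤59, size 622≥580).
#6: not dominated (best commute).
#7: not dominated.
#8: dominated by #2 (walk score 51≥51, commute 35≤58, size 1167≥655).
#9: dominated by #2 (walk score 51≥43, commute 35≤60, size 1167≥776).
#10: not dominated.
#11: not dominated.
#12: dominated by #3 (walk score 86≥24, commute 54≤58, size 1439≥1179).

#2, #3, #4, #6, #7, #10, #11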